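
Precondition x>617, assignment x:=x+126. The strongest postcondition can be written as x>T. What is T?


Formula: sp(P, x:=E) = exists old_x. (x = E[old_x/x]) AND P[old_x/x] (old_x is the value of x before the assignment; eliminate old_x by solving x = E[old_x/x] for old_x)
Step 1: Precondition P: x>617, i.e. old_x > 617
Step 2: Assignment gives x = old_x + 126, so old_x = x - 126
Step 3: Substitute into P: x - 126 > 617
Step 4: Simplify: x > 617+126 = 743

743


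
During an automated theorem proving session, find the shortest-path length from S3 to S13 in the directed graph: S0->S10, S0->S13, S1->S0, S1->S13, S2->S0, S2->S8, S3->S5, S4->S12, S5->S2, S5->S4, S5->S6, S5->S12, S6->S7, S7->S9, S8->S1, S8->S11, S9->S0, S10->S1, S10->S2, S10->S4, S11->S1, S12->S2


BFS layer-by-layer from S3:
  dist 0: {S3}
  dist 1: {S5}
  dist 2: {S2, S4, S6, S12}
  dist 3: {S0, S7, S8}
  dist 4: {S1, S9, S10, S11, S13}
  -> S13 reached at distance 4
Shortest path length = 4

4


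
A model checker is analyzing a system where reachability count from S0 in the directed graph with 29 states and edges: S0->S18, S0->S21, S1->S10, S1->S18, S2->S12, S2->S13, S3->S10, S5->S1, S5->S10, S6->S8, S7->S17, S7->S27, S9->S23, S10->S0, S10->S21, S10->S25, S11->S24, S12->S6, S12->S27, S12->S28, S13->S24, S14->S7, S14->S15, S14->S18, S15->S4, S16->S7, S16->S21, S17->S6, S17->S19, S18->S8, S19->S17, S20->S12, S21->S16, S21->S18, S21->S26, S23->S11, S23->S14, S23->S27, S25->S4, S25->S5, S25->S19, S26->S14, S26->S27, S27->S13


BFS from S0:
  layer 0: {S0}
  layer 1: {S18, S21}
  layer 2: {S8, S16, S26}
  layer 3: {S7, S14, S27}
  layer 4: {S13, S15, S17}
  layer 5: {S4, S6, S19, S24}
Reachable set: {S0, S4, S6, S7, S8, S13, S14, S15, S16, S17, S18, S19, S21, S24, S26, S27}
Count = 16

16


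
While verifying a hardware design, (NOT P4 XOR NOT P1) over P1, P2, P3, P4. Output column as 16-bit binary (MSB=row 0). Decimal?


Formula: (NOT P4 XOR NOT P1) over P1, P2, P3, P4 (16 rows)
Evaluate each row (bits = P1,P2,P3,P4, MSB first):
  row 0 [0000]: (NOT 0 XOR NOT 0) -> 0
  row 1 [0001]: (NOT 1 XOR NOT 0) -> 1
  row 2 [0010]: (NOT 0 XOR NOT 0) -> 0
  row 3 [0011]: (NOT 1 XOR NOT 0) -> 1
  row 4 [0100]: (NOT 0 XOR NOT 0) -> 0
  row 5 [0101]: (NOT 1 XOR NOT 0) -> 1
  row 6 [0110]: (NOT 0 XOR NOT 0) -> 0
  row 7 [0111]: (NOT 1 XOR NOT 0) -> 1
  row 8 [1000]: (NOT 0 XOR NOT 1) -> 1
  row 9 [1001]: (NOT 1 XOR NOT 1) -> 0
  row 10 [1010]: (NOT 0 XOR NOT 1) -> 1
  row 11 [1011]: (NOT 1 XOR NOT 1) -> 0
  row 12 [1100]: (NOT 0 XOR NOT 1) -> 1
  row 13 [1101]: (NOT 1 XOR NOT 1) -> 0
  row 14 [1110]: (NOT 0 XOR NOT 1) -> 1
  row 15 [1111]: (NOT 1 XOR NOT 1) -> 0
Full result column, 4 rows per line (P1,P2 fixed per line; P3,P4 runs 00..11 left to right):
  rows 0-3 [P1,P2=00]: 0101  = hex 5
  rows 4-7 [P1,P2=01]: 0101  = hex 5
  rows 8-11 [P1,P2=10]: 1010  = hex A
  rows 12-15 [P1,P2=11]: 1010  = hex A
Output column (row 0 .. row 15) = 0101010110101010
Output column grouped in 4s = 0101 0101 1010 1010 = 0x55AA
Convert to decimal digit by digit (value = value*16 + digit):
  5 -> 5
  5*16 + 5 = 85
  85*16 + 10 (A) = 1370
  1370*16 + 10 (A) = 21930
Decimal = 21930

21930


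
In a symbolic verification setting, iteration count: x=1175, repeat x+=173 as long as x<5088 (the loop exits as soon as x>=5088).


Step 1: x goes from 1175 toward 5088 by 173; the body runs while x<5088, so iterations = ceil((bound-start)/step)
Step 2: Distance=3913
Step 3: ceil(3913/173)=23

23


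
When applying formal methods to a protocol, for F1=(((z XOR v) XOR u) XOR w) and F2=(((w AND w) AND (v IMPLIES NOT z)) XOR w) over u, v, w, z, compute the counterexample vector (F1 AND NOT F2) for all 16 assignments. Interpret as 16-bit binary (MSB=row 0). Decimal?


F1 = (((z XOR v) XOR u) XOR w)
F2 = (((w AND w) AND (v IMPLIES NOT z)) XOR w)
Counterexample to F1=>F2 is where F1=1 and F2=0.
Evaluate each row (bits = u,v,w,z, MSB first):
  row 0 [0000]: F1=0 F2=0 -> F1&~F2 -> 0
  row 1 [0001]: F1=1 F2=0 -> F1&~F2 -> 1
  row 2 [0010]: F1=1 F2=0 -> F1&~F2 -> 1
  row 3 [0011]: F1=0 F2=0 -> F1&~F2 -> 0
  row 4 [0100]: F1=1 F2=0 -> F1&~F2 -> 1
  row 5 [0101]: F1=0 F2=0 -> F1&~F2 -> 0
  row 6 [0110]: F1=0 F2=0 -> F1&~F2 -> 0
  row 7 [0111]: F1=1 F2=1 -> F1&~F2 -> 0
  row 8 [1000]: F1=1 F2=0 -> F1&~F2 -> 1
  row 9 [1001]: F1=0 F2=0 -> F1&~F2 -> 0
  row 10 [1010]: F1=0 F2=0 -> F1&~F2 -> 0
  row 11 [1011]: F1=1 F2=0 -> F1&~F2 -> 1
  row 12 [1100]: F1=0 F2=0 -> F1&~F2 -> 0
  row 13 [1101]: F1=1 F2=0 -> F1&~F2 -> 1
  row 14 [1110]: F1=1 F2=0 -> F1&~F2 -> 1
  row 15 [1111]: F1=0 F2=1 -> F1&~F2 -> 0
Full result column, 4 rows per line (u,v fixed per line; w,z runs 00..11 left to right):
  rows 0-3 [u,v=00]: 0110  = hex 6
  rows 4-7 [u,v=01]: 1000  = hex 8
  rows 8-11 [u,v=10]: 1001  = hex 9
  rows 12-15 [u,v=11]: 0110  = hex 6
Counterexample vector (row 0 .. row 15) = 0110100010010110
Output column grouped in 4s = 0110 1000 1001 0110 = 0x6896
Convert to decimal digit by digit (value = value*16 + digit):
  6 -> 6
  6*16 + 8 = 104
  104*16 + 9 = 1673
  1673*16 + 6 = 26774
Decimal = 26774

26774


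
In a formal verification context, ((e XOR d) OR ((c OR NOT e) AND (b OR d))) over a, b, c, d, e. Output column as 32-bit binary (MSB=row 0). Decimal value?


Formula: ((e XOR d) OR ((c OR NOT e) AND (b OR d))) over a, b, c, d, e (32 rows)
Evaluate each row (bits = a,b,c,d,e, MSB first):
  row 0 [00000]: ((0 XOR 0) OR ((0 OR NOT 0) AND (0 OR 0))) -> 0
  row 1 [00001]: ((1 XOR 0) OR ((0 OR NOT 1) AND (0 OR 0))) -> 1
  row 2 [00010]: ((0 XOR 1) OR ((0 OR NOT 0) AND (0 OR 1))) -> 1
  row 3 [00011]: ((1 XOR 1) OR ((0 OR NOT 1) AND (0 OR 1))) -> 0
  row 4 [00100]: ((0 XOR 0) OR ((1 OR NOT 0) AND (0 OR 0))) -> 0
  row 5 [00101]: ((1 XOR 0) OR ((1 OR NOT 1) AND (0 OR 0))) -> 1
  row 6 [00110]: ((0 XOR 1) OR ((1 OR NOT 0) AND (0 OR 1))) -> 1
  row 7 [00111]: ((1 XOR 1) OR ((1 OR NOT 1) AND (0 OR 1))) -> 1
  row 8 [01000]: ((0 XOR 0) OR ((0 OR NOT 0) AND (1 OR 0))) -> 1
  row 9 [01001]: ((1 XOR 0) OR ((0 OR NOT 1) AND (1 OR 0))) -> 1
  row 10 [01010]: ((0 XOR 1) OR ((0 OR NOT 0) AND (1 OR 1))) -> 1
  row 11 [01011]: ((1 XOR 1) OR ((0 OR NOT 1) AND (1 OR 1))) -> 0
  row 12 [01100]: ((0 XOR 0) OR ((1 OR NOT 0) AND (1 OR 0))) -> 1
  row 13 [01101]: ((1 XOR 0) OR ((1 OR NOT 1) AND (1 OR 0))) -> 1
  row 14 [01110]: ((0 XOR 1) OR ((1 OR NOT 0) AND (1 OR 1))) -> 1
  row 15 [01111]: ((1 XOR 1) OR ((1 OR NOT 1) AND (1 OR 1))) -> 1
  row 16 [10000]: ((0 XOR 0) OR ((0 OR NOT 0) AND (0 OR 0))) -> 0
  row 17 [10001]: ((1 XOR 0) OR ((0 OR NOT 1) AND (0 OR 0))) -> 1
  row 18 [10010]: ((0 XOR 1) OR ((0 OR NOT 0) AND (0 OR 1))) -> 1
  row 19 [10011]: ((1 XOR 1) OR ((0 OR NOT 1) AND (0 OR 1))) -> 0
  row 20 [10100]: ((0 XOR 0) OR ((1 OR NOT 0) AND (0 OR 0))) -> 0
  row 21 [10101]: ((1 XOR 0) OR ((1 OR NOT 1) AND (0 OR 0))) -> 1
  row 22 [10110]: ((0 XOR 1) OR ((1 OR NOT 0) AND (0 OR 1))) -> 1
  row 23 [10111]: ((1 XOR 1) OR ((1 OR NOT 1) AND (0 OR 1))) -> 1
  row 24 [11000]: ((0 XOR 0) OR ((0 OR NOT 0) AND (1 OR 0))) -> 1
  row 25 [11001]: ((1 XOR 0) OR ((0 OR NOT 1) AND (1 OR 0))) -> 1
  row 26 [11010]: ((0 XOR 1) OR ((0 OR NOT 0) AND (1 OR 1))) -> 1
  row 27 [11011]: ((1 XOR 1) OR ((0 OR NOT 1) AND (1 OR 1))) -> 0
  row 28 [11100]: ((0 XOR 0) OR ((1 OR NOT 0) AND (1 OR 0))) -> 1
  row 29 [11101]: ((1 XOR 0) OR ((1 OR NOT 1) AND (1 OR 0))) -> 1
  row 30 [11110]: ((0 XOR 1) OR ((1 OR NOT 0) AND (1 OR 1))) -> 1
  row 31 [11111]: ((1 XOR 1) OR ((1 OR NOT 1) AND (1 OR 1))) -> 1
Full result column, 4 rows per line (a,b,c fixed per line; d,e runs 00..11 left to right):
  rows 0-3 [a,b,c=000]: 0110  = hex 6
  rows 4-7 [a,b,c=001]: 0111  = hex 7
  rows 8-11 [a,b,c=010]: 1110  = hex E
  rows 12-15 [a,b,c=011]: 1111  = hex F
  rows 16-19 [a,b,c=100]: 0110  = hex 6
  rows 20-23 [a,b,c=101]: 0111  = hex 7
  rows 24-27 [a,b,c=110]: 1110  = hex E
  rows 28-31 [a,b,c=111]: 1111  = hex F
Output column (row 0 .. row 31) = 01100111111011110110011111101111
Output column grouped in 4s = 0110 0111 1110 1111 0110 0111 1110 1111 = 0x67EF67EF
Convert to decimal digit by digit (value = value*16 + digit):
  6 -> 6
  6*16 + 7 = 103
  103*16 + 14 (E) = 1662
  1662*16 + 15 (F) = 26607
  26607*16 + 6 = 425718
  425718*16 + 7 = 6811495
  6811495*16 + 14 (E) = 108983934
  108983934*16 + 15 (F) = 1743742959
Decimal = 1743742959

1743742959


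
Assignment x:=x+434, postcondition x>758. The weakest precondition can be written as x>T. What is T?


Formula: wp(x:=E, P) = P[E/x] (substitute E for x in postcondition)
Step 1: Postcondition: x>758
Step 2: Substitute x+434 for x: x+434>758
Step 3: Solve for x: x > 758-434 = 324

324


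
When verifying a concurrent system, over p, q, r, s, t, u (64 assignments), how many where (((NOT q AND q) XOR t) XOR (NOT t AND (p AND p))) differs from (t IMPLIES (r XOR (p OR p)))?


F1 = (((NOT q AND q) XOR t) XOR (NOT t AND (p AND p)))
F2 = (t IMPLIES (r XOR (p OR p)))
Evaluate both on each of 64 rows (bits = p,q,r,s,t,u):
  row 0 [000000]: F1=0 F2=1 (differ) -> 1
  row 1 [000001]: F1=0 F2=1 (differ) -> 1
  row 2 [000010]: F1=1 F2=0 (differ) -> 1
  row 3 [000011]: F1=1 F2=0 (differ) -> 1
  row 4 [000100]: F1=0 F2=1 (differ) -> 1
  (every remaining row is evaluated the same way; all 64 results are listed next)
Full result column, 8 rows per line (p,q,r fixed per line; s,t,u runs 000..111 left to right):
  rows 0-7 [p,q,r=000]: 11111111  (ones: 8)
  rows 8-15 [p,q,r=001]: 11001100  (ones: 4)
  rows 16-23 [p,q,r=010]: 11111111  (ones: 8)
  rows 24-31 [p,q,r=011]: 11001100  (ones: 4)
  rows 32-39 [p,q,r=100]: 00000000  (ones: 0)
  rows 40-47 [p,q,r=101]: 00110011  (ones: 4)
  rows 48-55 [p,q,r=110]: 00000000  (ones: 0)
  rows 56-63 [p,q,r=111]: 00110011  (ones: 4)
Disagreements = 8+4+8+4+0+4+0+4 = 32

32


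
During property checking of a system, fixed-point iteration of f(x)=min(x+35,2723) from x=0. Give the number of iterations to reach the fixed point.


Step 1: x=0, cap=2723, increment=35
Step 2: x grows by 35 each step until capped at 2723; fixed point is x=2723
Step 3: iterations = ceil(2723/35) = 78

78


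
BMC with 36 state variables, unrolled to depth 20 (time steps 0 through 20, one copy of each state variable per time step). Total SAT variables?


BMC unrolls to depth k, creating one copy of each state var for steps 0..k.
Step count = 20 + 1 = 21 (steps 0 through 20)
Vars per step = 36
Total = 36 * 21 = 756

756


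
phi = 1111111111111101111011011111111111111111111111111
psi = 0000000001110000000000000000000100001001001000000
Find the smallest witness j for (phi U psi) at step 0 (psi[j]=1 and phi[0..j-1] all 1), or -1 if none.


(phi U psi) at 0: need smallest j with psi[j]=1 and phi[i]=1 for all i in [0,j).
Scan from step 0:
  step 0: phi=1, psi=0 -> continue
  step 1: phi=1, psi=0 -> continue
  step 2: phi=1, psi=0 -> continue
  step 3: phi=1, psi=0 -> continue
  step 9: psi=1 and phi held for [0,9) -> witness found
Witness step = 9

9


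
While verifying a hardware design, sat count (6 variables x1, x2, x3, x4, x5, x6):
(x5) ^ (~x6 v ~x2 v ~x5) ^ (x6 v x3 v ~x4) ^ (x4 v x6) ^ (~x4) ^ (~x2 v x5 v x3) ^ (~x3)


CNF with 7 clauses over 6 vars (64 assignments).
An assignment satisfies CNF iff every clause has >=1 true literal.
Check each row (bits = x1,x2,x3,x4,x5,x6; clause T/F shown):
  row 0 [000000]: clauses=FTTFTTT -> 0
  row 1 [000001]: clauses=FTTTTTT -> 0
  row 2 [000010]: clauses=TTTFTTT -> 0
  row 3 [000011]: clauses=TTTTTTT -> 1
  row 4 [000100]: clauses=FTFTFTT -> 0
  (every remaining row is evaluated the same way; all 64 results are listed next)
Full result column, 8 rows per line (x1,x2,x3 fixed per line; x4,x5,x6 runs 000..111 left to right):
  rows 0-7 [x1,x2,x3=000]: 00010000  (ones: 1)
  rows 8-15 [x1,x2,x3=001]: 00000000  (ones: 0)
  rows 16-23 [x1,x2,x3=010]: 00000000  (ones: 0)
  rows 24-31 [x1,x2,x3=011]: 00000000  (ones: 0)
  rows 32-39 [x1,x2,x3=100]: 00010000  (ones: 1)
  rows 40-47 [x1,x2,x3=101]: 00000000  (ones: 0)
  rows 48-55 [x1,x2,x3=110]: 00000000  (ones: 0)
  rows 56-63 [x1,x2,x3=111]: 00000000  (ones: 0)
Satisfying assignments = 1+0+0+0+1+0+0+0 = 2

2


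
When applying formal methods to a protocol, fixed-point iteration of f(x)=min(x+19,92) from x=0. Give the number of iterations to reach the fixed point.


Step 1: x=0, cap=92, increment=19
Step 2: x grows by 19 each step until capped at 92; fixed point is x=92
Step 3: iterations = ceil(92/19) = 5

5


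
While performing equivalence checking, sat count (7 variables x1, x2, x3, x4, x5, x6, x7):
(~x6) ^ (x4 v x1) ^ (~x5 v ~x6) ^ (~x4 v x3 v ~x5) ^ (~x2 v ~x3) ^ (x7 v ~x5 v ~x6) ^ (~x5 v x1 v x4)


CNF with 7 clauses over 7 vars (128 assignments).
An assignment satisfies CNF iff every clause has >=1 true literal.
Check each row (bits = x1,x2,x3,x4,x5,x6,x7; clause T/F shown):
  row 0 [0000000]: clauses=TFTTTTT -> 0
  row 1 [0000001]: clauses=TFTTTTT -> 0
  row 2 [0000010]: clauses=FFTTTTT -> 0
  row 3 [0000011]: clauses=FFTTTTT -> 0
  row 4 [0000100]: clauses=TFTTTTF -> 0
  (every remaining row is evaluated the same way; all 128 results are listed next)
Full result column, 8 rows per line (x1,x2,x3,x4 fixed per line; x5,x6,x7 runs 000..111 left to right):
  rows 0-7 [x1,x2,x3,x4=0000]: 00000000  (ones: 0)
  rows 8-15 [x1,x2,x3,x4=0001]: 11000000  (ones: 2)
  rows 16-23 [x1,x2,x3,x4=0010]: 00000000  (ones: 0)
  rows 24-31 [x1,x2,x3,x4=0011]: 11001100  (ones: 4)
  rows 32-39 [x1,x2,x3,x4=0100]: 00000000  (ones: 0)
  rows 40-47 [x1,x2,x3,x4=0101]: 11000000  (ones: 2)
  rows 48-55 [x1,x2,x3,x4=0110]: 00000000  (ones: 0)
  rows 56-63 [x1,x2,x3,x4=0111]: 00000000  (ones: 0)
  rows 64-71 [x1,x2,x3,x4=1000]: 11001100  (ones: 4)
  rows 72-79 [x1,x2,x3,x4=1001]: 11000000  (ones: 2)
  rows 80-87 [x1,x2,x3,x4=1010]: 11001100  (ones: 4)
  rows 88-95 [x1,x2,x3,x4=1011]: 11001100  (ones: 4)
  rows 96-103 [x1,x2,x3,x4=1100]: 11001100  (ones: 4)
  rows 104-111 [x1,x2,x3,x4=1101]: 11000000  (ones: 2)
  rows 112-119 [x1,x2,x3,x4=1110]: 00000000  (ones: 0)
  rows 120-127 [x1,x2,x3,x4=1111]: 00000000  (ones: 0)
Satisfying assignments = 0+2+0+4+0+2+0+0+4+2+4+4+4+2+0+0 = 28

28


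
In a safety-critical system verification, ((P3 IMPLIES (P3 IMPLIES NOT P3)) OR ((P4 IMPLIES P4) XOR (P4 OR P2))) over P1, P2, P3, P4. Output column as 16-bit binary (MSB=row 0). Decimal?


Formula: ((P3 IMPLIES (P3 IMPLIES NOT P3)) OR ((P4 IMPLIES P4) XOR (P4 OR P2))) over P1, P2, P3, P4 (16 rows)
Evaluate each row (bits = P1,P2,P3,P4, MSB first):
  row 0 [0000]: ((0 IMPLIES (0 IMPLIES NOT 0)) OR ((0 IMPLIES 0) XOR (0 OR 0))) -> 1
  row 1 [0001]: ((0 IMPLIES (0 IMPLIES NOT 0)) OR ((1 IMPLIES 1) XOR (1 OR 0))) -> 1
  row 2 [0010]: ((1 IMPLIES (1 IMPLIES NOT 1)) OR ((0 IMPLIES 0) XOR (0 OR 0))) -> 1
  row 3 [0011]: ((1 IMPLIES (1 IMPLIES NOT 1)) OR ((1 IMPLIES 1) XOR (1 OR 0))) -> 0
  row 4 [0100]: ((0 IMPLIES (0 IMPLIES NOT 0)) OR ((0 IMPLIES 0) XOR (0 OR 1))) -> 1
  row 5 [0101]: ((0 IMPLIES (0 IMPLIES NOT 0)) OR ((1 IMPLIES 1) XOR (1 OR 1))) -> 1
  row 6 [0110]: ((1 IMPLIES (1 IMPLIES NOT 1)) OR ((0 IMPLIES 0) XOR (0 OR 1))) -> 0
  row 7 [0111]: ((1 IMPLIES (1 IMPLIES NOT 1)) OR ((1 IMPLIES 1) XOR (1 OR 1))) -> 0
  row 8 [1000]: ((0 IMPLIES (0 IMPLIES NOT 0)) OR ((0 IMPLIES 0) XOR (0 OR 0))) -> 1
  row 9 [1001]: ((0 IMPLIES (0 IMPLIES NOT 0)) OR ((1 IMPLIES 1) XOR (1 OR 0))) -> 1
  row 10 [1010]: ((1 IMPLIES (1 IMPLIES NOT 1)) OR ((0 IMPLIES 0) XOR (0 OR 0))) -> 1
  row 11 [1011]: ((1 IMPLIES (1 IMPLIES NOT 1)) OR ((1 IMPLIES 1) XOR (1 OR 0))) -> 0
  row 12 [1100]: ((0 IMPLIES (0 IMPLIES NOT 0)) OR ((0 IMPLIES 0) XOR (0 OR 1))) -> 1
  row 13 [1101]: ((0 IMPLIES (0 IMPLIES NOT 0)) OR ((1 IMPLIES 1) XOR (1 OR 1))) -> 1
  row 14 [1110]: ((1 IMPLIES (1 IMPLIES NOT 1)) OR ((0 IMPLIES 0) XOR (0 OR 1))) -> 0
  row 15 [1111]: ((1 IMPLIES (1 IMPLIES NOT 1)) OR ((1 IMPLIES 1) XOR (1 OR 1))) -> 0
Full result column, 4 rows per line (P1,P2 fixed per line; P3,P4 runs 00..11 left to right):
  rows 0-3 [P1,P2=00]: 1110  = hex E
  rows 4-7 [P1,P2=01]: 1100  = hex C
  rows 8-11 [P1,P2=10]: 1110  = hex E
  rows 12-15 [P1,P2=11]: 1100  = hex C
Output column (row 0 .. row 15) = 1110110011101100
Output column grouped in 4s = 1110 1100 1110 1100 = 0xECEC
Convert to decimal digit by digit (value = value*16 + digit):
  E -> 14
  14*16 + 12 (C) = 236
  236*16 + 14 (E) = 3790
  3790*16 + 12 (C) = 60652
Decimal = 60652

60652


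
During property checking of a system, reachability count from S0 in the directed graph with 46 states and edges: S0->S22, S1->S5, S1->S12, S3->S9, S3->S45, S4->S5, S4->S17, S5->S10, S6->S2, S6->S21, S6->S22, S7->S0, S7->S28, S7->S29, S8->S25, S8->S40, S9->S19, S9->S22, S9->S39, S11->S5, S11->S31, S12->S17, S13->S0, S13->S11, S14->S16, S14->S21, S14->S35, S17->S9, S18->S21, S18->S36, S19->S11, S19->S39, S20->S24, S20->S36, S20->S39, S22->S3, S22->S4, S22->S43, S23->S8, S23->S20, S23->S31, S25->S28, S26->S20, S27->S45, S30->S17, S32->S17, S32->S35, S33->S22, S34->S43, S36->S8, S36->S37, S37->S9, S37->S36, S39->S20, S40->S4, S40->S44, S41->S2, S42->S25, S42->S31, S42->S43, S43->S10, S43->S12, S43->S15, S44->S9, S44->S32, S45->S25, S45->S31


BFS from S0:
  layer 0: {S0}
  layer 1: {S22}
  layer 2: {S3, S4, S43}
  layer 3: {S5, S9, S10, S12, S15, S17, S45}
  layer 4: {S19, S25, S31, S39}
  layer 5: {S11, S20, S28}
  layer 6: {S24, S36}
  layer 7: {S8, S37}
  layer 8: {S40}
  layer 9: {S44}
  layer 10: {S32}
  layer 11: {S35}
Reachable set: {S0, S3, S4, S5, S8, S9, S10, S11, S12, S15, S17, S19, S20, S22, S24, S25, S28, S31, S32, S35, S36, S37, S39, S40, S43, S44, S45}
Count = 27

27


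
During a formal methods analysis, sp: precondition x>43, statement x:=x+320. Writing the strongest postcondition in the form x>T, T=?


Formula: sp(P, x:=E) = exists old_x. (x = E[old_x/x]) AND P[old_x/x] (old_x is the value of x before the assignment; eliminate old_x by solving x = E[old_x/x] for old_x)
Step 1: Precondition P: x>43, i.e. old_x > 43
Step 2: Assignment gives x = old_x + 320, so old_x = x - 320
Step 3: Substitute into P: x - 320 > 43
Step 4: Simplify: x > 43+320 = 363

363


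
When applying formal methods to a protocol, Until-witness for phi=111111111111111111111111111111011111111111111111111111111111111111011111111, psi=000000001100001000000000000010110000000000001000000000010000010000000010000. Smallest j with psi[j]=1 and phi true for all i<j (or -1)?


(phi U psi) at 0: need smallest j with psi[j]=1 and phi[i]=1 for all i in [0,j).
Scan from step 0:
  step 0: phi=1, psi=0 -> continue
  step 1: phi=1, psi=0 -> continue
  step 2: phi=1, psi=0 -> continue
  step 3: phi=1, psi=0 -> continue
  step 8: psi=1 and phi held for [0,8) -> witness found
Witness step = 8

8


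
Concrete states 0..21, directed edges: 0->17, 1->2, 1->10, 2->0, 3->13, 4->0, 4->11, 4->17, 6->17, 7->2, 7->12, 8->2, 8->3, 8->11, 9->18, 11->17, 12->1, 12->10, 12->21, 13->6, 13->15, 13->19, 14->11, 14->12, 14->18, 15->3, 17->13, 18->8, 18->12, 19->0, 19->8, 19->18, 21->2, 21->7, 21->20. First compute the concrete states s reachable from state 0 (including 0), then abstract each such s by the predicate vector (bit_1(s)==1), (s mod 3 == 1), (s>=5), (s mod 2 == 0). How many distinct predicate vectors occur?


BFS from 0:
Concrete reachable: {0, 1, 2, 3, 6, 7, 8, 10, 11, 12, 13, 15, 17, 18, 19, 20, 21}
Abstract via predicates (bit_1(s)==1), (s mod 3 == 1), (s>=5), (s mod 2 == 0):
  (0,0,0,1) <- {0}
  (0,0,1,0) <- {17, 21}
  (0,0,1,1) <- {8, 12, 20}
  (0,1,0,0) <- {1}
  (0,1,1,0) <- {13}
  (1,0,0,0) <- {3}
  (1,0,0,1) <- {2}
  (1,0,1,0) <- {11, 15}
  (1,0,1,1) <- {6, 18}
  (1,1,1,0) <- {7, 19}
  (1,1,1,1) <- {10}
Distinct abstract states = 11

11


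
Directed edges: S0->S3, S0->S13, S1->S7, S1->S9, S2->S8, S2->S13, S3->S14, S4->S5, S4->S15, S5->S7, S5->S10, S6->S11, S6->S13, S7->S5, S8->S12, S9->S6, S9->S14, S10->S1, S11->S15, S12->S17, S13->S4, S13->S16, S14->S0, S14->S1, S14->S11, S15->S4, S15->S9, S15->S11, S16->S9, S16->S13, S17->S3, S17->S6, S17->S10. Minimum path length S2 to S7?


BFS layer-by-layer from S2:
  dist 0: {S2}
  dist 1: {S8, S13}
  dist 2: {S4, S12, S16}
  dist 3: {S5, S9, S15, S17}
  dist 4: {S3, S6, S7, S10, S11, S14}
  -> S7 reached at distance 4
Shortest path length = 4

4


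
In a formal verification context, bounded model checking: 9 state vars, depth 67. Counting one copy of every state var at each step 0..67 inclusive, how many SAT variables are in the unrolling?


BMC unrolls to depth k, creating one copy of each state var for steps 0..k.
Step count = 67 + 1 = 68 (steps 0 through 67)
Vars per step = 9
Total = 9 * 68 = 612

612


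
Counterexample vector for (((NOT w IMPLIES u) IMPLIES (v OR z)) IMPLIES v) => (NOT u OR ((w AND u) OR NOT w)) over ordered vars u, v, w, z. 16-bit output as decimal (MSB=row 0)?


F1 = (((NOT w IMPLIES u) IMPLIES (v OR z)) IMPLIES v)
F2 = (NOT u OR ((w AND u) OR NOT w))
Counterexample to F1=>F2 is where F1=1 and F2=0.
Evaluate each row (bits = u,v,w,z, MSB first):
  row 0 [0000]: F1=0 F2=1 -> F1&~F2 -> 0
  row 1 [0001]: F1=0 F2=1 -> F1&~F2 -> 0
  row 2 [0010]: F1=1 F2=1 -> F1&~F2 -> 0
  row 3 [0011]: F1=0 F2=1 -> F1&~F2 -> 0
  row 4 [0100]: F1=1 F2=1 -> F1&~F2 -> 0
  row 5 [0101]: F1=1 F2=1 -> F1&~F2 -> 0
  row 6 [0110]: F1=1 F2=1 -> F1&~F2 -> 0
  row 7 [0111]: F1=1 F2=1 -> F1&~F2 -> 0
  row 8 [1000]: F1=1 F2=1 -> F1&~F2 -> 0
  row 9 [1001]: F1=0 F2=1 -> F1&~F2 -> 0
  row 10 [1010]: F1=1 F2=1 -> F1&~F2 -> 0
  row 11 [1011]: F1=0 F2=1 -> F1&~F2 -> 0
  row 12 [1100]: F1=1 F2=1 -> F1&~F2 -> 0
  row 13 [1101]: F1=1 F2=1 -> F1&~F2 -> 0
  row 14 [1110]: F1=1 F2=1 -> F1&~F2 -> 0
  row 15 [1111]: F1=1 F2=1 -> F1&~F2 -> 0
Full result column, 4 rows per line (u,v fixed per line; w,z runs 00..11 left to right):
  rows 0-3 [u,v=00]: 0000  = hex 0
  rows 4-7 [u,v=01]: 0000  = hex 0
  rows 8-11 [u,v=10]: 0000  = hex 0
  rows 12-15 [u,v=11]: 0000  = hex 0
Counterexample vector (row 0 .. row 15) = 0000000000000000
Output column grouped in 4s = 0000 0000 0000 0000 = 0x0000
Convert to decimal digit by digit (value = value*16 + digit):
  0 -> 0
  0*16 + 0 = 0
  0*16 + 0 = 0
  0*16 + 0 = 0
Decimal = 0

0


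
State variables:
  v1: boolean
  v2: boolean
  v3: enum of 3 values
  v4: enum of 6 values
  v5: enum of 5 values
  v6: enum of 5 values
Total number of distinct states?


State space = product of domain sizes of all variables.
Domain sizes:
  v1 (boolean): 2
  v2 (boolean): 2
  v3 (enum of 3 values): 3
  v4 (enum of 6 values): 6
  v5 (enum of 5 values): 5
  v6 (enum of 5 values): 5
Product = 2 * 2 * 3 * 6 * 5 * 5 = 1800

1800


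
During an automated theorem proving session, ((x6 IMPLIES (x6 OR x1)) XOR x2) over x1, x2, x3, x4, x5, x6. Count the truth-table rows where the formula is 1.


Formula: ((x6 IMPLIES (x6 OR x1)) XOR x2) over 6 vars (64 rows)
Evaluate each row (x1, x2, x3, x4, x5, x6 as bits, MSB first):
  row 0 [000000]: ((0 IMPLIES (0 OR 0)) XOR 0) -> 1
  row 1 [000001]: ((1 IMPLIES (1 OR 0)) XOR 0) -> 1
  row 2 [000010]: ((0 IMPLIES (0 OR 0)) XOR 0) -> 1
  row 3 [000011]: ((1 IMPLIES (1 OR 0)) XOR 0) -> 1
  row 4 [000100]: ((0 IMPLIES (0 OR 0)) XOR 0) -> 1
  (every remaining row is evaluated the same way; all 64 results are listed next)
Full result column, 8 rows per line (x1,x2,x3 fixed per line; x4,x5,x6 runs 000..111 left to right):
  rows 0-7 [x1,x2,x3=000]: 11111111  (ones: 8)
  rows 8-15 [x1,x2,x3=001]: 11111111  (ones: 8)
  rows 16-23 [x1,x2,x3=010]: 00000000  (ones: 0)
  rows 24-31 [x1,x2,x3=011]: 00000000  (ones: 0)
  rows 32-39 [x1,x2,x3=100]: 11111111  (ones: 8)
  rows 40-47 [x1,x2,x3=101]: 11111111  (ones: 8)
  rows 48-55 [x1,x2,x3=110]: 00000000  (ones: 0)
  rows 56-63 [x1,x2,x3=111]: 00000000  (ones: 0)
Count of 1-rows = 8+8+0+0+8+8+0+0 = 32

32


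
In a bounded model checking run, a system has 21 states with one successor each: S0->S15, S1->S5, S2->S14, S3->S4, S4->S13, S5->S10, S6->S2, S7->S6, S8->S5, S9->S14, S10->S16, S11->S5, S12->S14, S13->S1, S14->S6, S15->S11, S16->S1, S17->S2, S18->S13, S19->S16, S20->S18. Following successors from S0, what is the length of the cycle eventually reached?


Trace from S0 until a state repeats:
  S0 -> S15 -> S11 -> S5 -> S10 -> S16 -> S1 -> S5
S5 first seen at step 3, revisited at step 7.
Cycle length = 7 - 3 = 4

4


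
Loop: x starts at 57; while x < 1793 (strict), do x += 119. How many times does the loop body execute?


Step 1: x goes from 57 toward 1793 by 119; the body runs while x<1793, so iterations = ceil((bound-start)/step)
Step 2: Distance=1736
Step 3: ceil(1736/119)=15

15


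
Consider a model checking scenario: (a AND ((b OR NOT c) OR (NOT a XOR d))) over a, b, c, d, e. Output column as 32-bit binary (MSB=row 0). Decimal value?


Formula: (a AND ((b OR NOT c) OR (NOT a XOR d))) over a, b, c, d, e (32 rows)
Evaluate each row (bits = a,b,c,d,e, MSB first):
  row 0 [00000]: (0 AND ((0 OR NOT 0) OR (NOT 0 XOR 0))) -> 0
  row 1 [00001]: (0 AND ((0 OR NOT 0) OR (NOT 0 XOR 0))) -> 0
  row 2 [00010]: (0 AND ((0 OR NOT 0) OR (NOT 0 XOR 1))) -> 0
  row 3 [00011]: (0 AND ((0 OR NOT 0) OR (NOT 0 XOR 1))) -> 0
  row 4 [00100]: (0 AND ((0 OR NOT 1) OR (NOT 0 XOR 0))) -> 0
  row 5 [00101]: (0 AND ((0 OR NOT 1) OR (NOT 0 XOR 0))) -> 0
  row 6 [00110]: (0 AND ((0 OR NOT 1) OR (NOT 0 XOR 1))) -> 0
  row 7 [00111]: (0 AND ((0 OR NOT 1) OR (NOT 0 XOR 1))) -> 0
  row 8 [01000]: (0 AND ((1 OR NOT 0) OR (NOT 0 XOR 0))) -> 0
  row 9 [01001]: (0 AND ((1 OR NOT 0) OR (NOT 0 XOR 0))) -> 0
  row 10 [01010]: (0 AND ((1 OR NOT 0) OR (NOT 0 XOR 1))) -> 0
  row 11 [01011]: (0 AND ((1 OR NOT 0) OR (NOT 0 XOR 1))) -> 0
  row 12 [01100]: (0 AND ((1 OR NOT 1) OR (NOT 0 XOR 0))) -> 0
  row 13 [01101]: (0 AND ((1 OR NOT 1) OR (NOT 0 XOR 0))) -> 0
  row 14 [01110]: (0 AND ((1 OR NOT 1) OR (NOT 0 XOR 1))) -> 0
  row 15 [01111]: (0 AND ((1 OR NOT 1) OR (NOT 0 XOR 1))) -> 0
  row 16 [10000]: (1 AND ((0 OR NOT 0) OR (NOT 1 XOR 0))) -> 1
  row 17 [10001]: (1 AND ((0 OR NOT 0) OR (NOT 1 XOR 0))) -> 1
  row 18 [10010]: (1 AND ((0 OR NOT 0) OR (NOT 1 XOR 1))) -> 1
  row 19 [10011]: (1 AND ((0 OR NOT 0) OR (NOT 1 XOR 1))) -> 1
  row 20 [10100]: (1 AND ((0 OR NOT 1) OR (NOT 1 XOR 0))) -> 0
  row 21 [10101]: (1 AND ((0 OR NOT 1) OR (NOT 1 XOR 0))) -> 0
  row 22 [10110]: (1 AND ((0 OR NOT 1) OR (NOT 1 XOR 1))) -> 1
  row 23 [10111]: (1 AND ((0 OR NOT 1) OR (NOT 1 XOR 1))) -> 1
  row 24 [11000]: (1 AND ((1 OR NOT 0) OR (NOT 1 XOR 0))) -> 1
  row 25 [11001]: (1 AND ((1 OR NOT 0) OR (NOT 1 XOR 0))) -> 1
  row 26 [11010]: (1 AND ((1 OR NOT 0) OR (NOT 1 XOR 1))) -> 1
  row 27 [11011]: (1 AND ((1 OR NOT 0) OR (NOT 1 XOR 1))) -> 1
  row 28 [11100]: (1 AND ((1 OR NOT 1) OR (NOT 1 XOR 0))) -> 1
  row 29 [11101]: (1 AND ((1 OR NOT 1) OR (NOT 1 XOR 0))) -> 1
  row 30 [11110]: (1 AND ((1 OR NOT 1) OR (NOT 1 XOR 1))) -> 1
  row 31 [11111]: (1 AND ((1 OR NOT 1) OR (NOT 1 XOR 1))) -> 1
Full result column, 4 rows per line (a,b,c fixed per line; d,e runs 00..11 left to right):
  rows 0-3 [a,b,c=000]: 0000  = hex 0
  rows 4-7 [a,b,c=001]: 0000  = hex 0
  rows 8-11 [a,b,c=010]: 0000  = hex 0
  rows 12-15 [a,b,c=011]: 0000  = hex 0
  rows 16-19 [a,b,c=100]: 1111  = hex F
  rows 20-23 [a,b,c=101]: 0011  = hex 3
  rows 24-27 [a,b,c=110]: 1111  = hex F
  rows 28-31 [a,b,c=111]: 1111  = hex F
Output column (row 0 .. row 31) = 00000000000000001111001111111111
Output column grouped in 4s = 0000 0000 0000 0000 1111 0011 1111 1111 = 0x0000F3FF
Convert to decimal digit by digit (value = value*16 + digit):
  0 -> 0
  0*16 + 0 = 0
  0*16 + 0 = 0
  0*16 + 0 = 0
  0*16 + 15 (F) = 15
  15*16 + 3 = 243
  243*16 + 15 (F) = 3903
  3903*16 + 15 (F) = 62463
Decimal = 62463

62463


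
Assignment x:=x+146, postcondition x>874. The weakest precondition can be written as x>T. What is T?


Formula: wp(x:=E, P) = P[E/x] (substitute E for x in postcondition)
Step 1: Postcondition: x>874
Step 2: Substitute x+146 for x: x+146>874
Step 3: Solve for x: x > 874-146 = 728

728


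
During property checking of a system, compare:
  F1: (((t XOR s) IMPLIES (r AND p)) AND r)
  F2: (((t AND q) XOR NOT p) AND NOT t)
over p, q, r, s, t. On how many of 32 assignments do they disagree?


F1 = (((t XOR s) IMPLIES (r AND p)) AND r)
F2 = (((t AND q) XOR NOT p) AND NOT t)
Evaluate both on each of 32 rows (bits = p,q,r,s,t):
  row 0 [00000]: F1=0 F2=1 (differ) -> 1
  row 1 [00001]: F1=0 F2=0 -> 0
  row 2 [00010]: F1=0 F2=1 (differ) -> 1
  row 3 [00011]: F1=0 F2=0 -> 0
  row 4 [00100]: F1=1 F2=1 -> 0
  row 5 [00101]: F1=0 F2=0 -> 0
  row 6 [00110]: F1=0 F2=1 (differ) -> 1
  row 7 [00111]: F1=1 F2=0 (differ) -> 1
  row 8 [01000]: F1=0 F2=1 (differ) -> 1
  row 9 [01001]: F1=0 F2=0 -> 0
  row 10 [01010]: F1=0 F2=1 (differ) -> 1
  row 11 [01011]: F1=0 F2=0 -> 0
  row 12 [01100]: F1=1 F2=1 -> 0
  row 13 [01101]: F1=0 F2=0 -> 0
  row 14 [01110]: F1=0 F2=1 (differ) -> 1
  row 15 [01111]: F1=1 F2=0 (differ) -> 1
  row 16 [10000]: F1=0 F2=0 -> 0
  row 17 [10001]: F1=0 F2=0 -> 0
  row 18 [10010]: F1=0 F2=0 -> 0
  row 19 [10011]: F1=0 F2=0 -> 0
  row 20 [10100]: F1=1 F2=0 (differ) -> 1
  row 21 [10101]: F1=1 F2=0 (differ) -> 1
  row 22 [10110]: F1=1 F2=0 (differ) -> 1
  row 23 [10111]: F1=1 F2=0 (differ) -> 1
  row 24 [11000]: F1=0 F2=0 -> 0
  row 25 [11001]: F1=0 F2=0 -> 0
  row 26 [11010]: F1=0 F2=0 -> 0
  row 27 [11011]: F1=0 F2=0 -> 0
  row 28 [11100]: F1=1 F2=0 (differ) -> 1
  row 29 [11101]: F1=1 F2=0 (differ) -> 1
  row 30 [11110]: F1=1 F2=0 (differ) -> 1
  row 31 [11111]: F1=1 F2=0 (differ) -> 1
Full result column, 8 rows per line (p,q fixed per line; r,s,t runs 000..111 left to right):
  rows 0-7 [p,q=00]: 10100011  (ones: 4)
  rows 8-15 [p,q=01]: 10100011  (ones: 4)
  rows 16-23 [p,q=10]: 00001111  (ones: 4)
  rows 24-31 [p,q=11]: 00001111  (ones: 4)
Disagreements = 4+4+4+4 = 16

16


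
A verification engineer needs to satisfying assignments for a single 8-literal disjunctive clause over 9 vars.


Step 1: Total=2^9=512
Step 2: Unsat when all 8 false: 2^1=2
Step 3: Sat=512-2=510

510


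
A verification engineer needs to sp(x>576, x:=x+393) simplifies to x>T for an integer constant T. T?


Formula: sp(P, x:=E) = exists old_x. (x = E[old_x/x]) AND P[old_x/x] (old_x is the value of x before the assignment; eliminate old_x by solving x = E[old_x/x] for old_x)
Step 1: Precondition P: x>576, i.e. old_x > 576
Step 2: Assignment gives x = old_x + 393, so old_x = x - 393
Step 3: Substitute into P: x - 393 > 576
Step 4: Simplify: x > 576+393 = 969

969


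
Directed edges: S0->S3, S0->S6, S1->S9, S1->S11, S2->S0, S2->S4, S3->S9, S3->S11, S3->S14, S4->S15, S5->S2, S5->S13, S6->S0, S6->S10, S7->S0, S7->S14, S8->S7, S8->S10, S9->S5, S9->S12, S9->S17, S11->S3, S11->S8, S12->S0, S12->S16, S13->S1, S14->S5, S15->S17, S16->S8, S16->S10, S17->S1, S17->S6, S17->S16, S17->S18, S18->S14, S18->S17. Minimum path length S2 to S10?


BFS layer-by-layer from S2:
  dist 0: {S2}
  dist 1: {S0, S4}
  dist 2: {S3, S6, S15}
  dist 3: {S9, S10, S11, S14, S17}
  -> S10 reached at distance 3
Shortest path length = 3

3


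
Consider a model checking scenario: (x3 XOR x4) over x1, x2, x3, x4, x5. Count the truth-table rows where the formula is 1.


Formula: (x3 XOR x4) over 5 vars (32 rows)
Evaluate each row (x1, x2, x3, x4, x5 as bits, MSB first):
  row 0 [00000]: (0 XOR 0) -> 0
  row 1 [00001]: (0 XOR 0) -> 0
  row 2 [00010]: (0 XOR 1) -> 1
  row 3 [00011]: (0 XOR 1) -> 1
  row 4 [00100]: (1 XOR 0) -> 1
  row 5 [00101]: (1 XOR 0) -> 1
  row 6 [00110]: (1 XOR 1) -> 0
  row 7 [00111]: (1 XOR 1) -> 0
  row 8 [01000]: (0 XOR 0) -> 0
  row 9 [01001]: (0 XOR 0) -> 0
  row 10 [01010]: (0 XOR 1) -> 1
  row 11 [01011]: (0 XOR 1) -> 1
  row 12 [01100]: (1 XOR 0) -> 1
  row 13 [01101]: (1 XOR 0) -> 1
  row 14 [01110]: (1 XOR 1) -> 0
  row 15 [01111]: (1 XOR 1) -> 0
  row 16 [10000]: (0 XOR 0) -> 0
  row 17 [10001]: (0 XOR 0) -> 0
  row 18 [10010]: (0 XOR 1) -> 1
  row 19 [10011]: (0 XOR 1) -> 1
  row 20 [10100]: (1 XOR 0) -> 1
  row 21 [10101]: (1 XOR 0) -> 1
  row 22 [10110]: (1 XOR 1) -> 0
  row 23 [10111]: (1 XOR 1) -> 0
  row 24 [11000]: (0 XOR 0) -> 0
  row 25 [11001]: (0 XOR 0) -> 0
  row 26 [11010]: (0 XOR 1) -> 1
  row 27 [11011]: (0 XOR 1) -> 1
  row 28 [11100]: (1 XOR 0) -> 1
  row 29 [11101]: (1 XOR 0) -> 1
  row 30 [11110]: (1 XOR 1) -> 0
  row 31 [11111]: (1 XOR 1) -> 0
Full result column, 8 rows per line (x1,x2 fixed per line; x3,x4,x5 runs 000..111 left to right):
  rows 0-7 [x1,x2=00]: 00111100  (ones: 4)
  rows 8-15 [x1,x2=01]: 00111100  (ones: 4)
  rows 16-23 [x1,x2=10]: 00111100  (ones: 4)
  rows 24-31 [x1,x2=11]: 00111100  (ones: 4)
Count of 1-rows = 4+4+4+4 = 16

16


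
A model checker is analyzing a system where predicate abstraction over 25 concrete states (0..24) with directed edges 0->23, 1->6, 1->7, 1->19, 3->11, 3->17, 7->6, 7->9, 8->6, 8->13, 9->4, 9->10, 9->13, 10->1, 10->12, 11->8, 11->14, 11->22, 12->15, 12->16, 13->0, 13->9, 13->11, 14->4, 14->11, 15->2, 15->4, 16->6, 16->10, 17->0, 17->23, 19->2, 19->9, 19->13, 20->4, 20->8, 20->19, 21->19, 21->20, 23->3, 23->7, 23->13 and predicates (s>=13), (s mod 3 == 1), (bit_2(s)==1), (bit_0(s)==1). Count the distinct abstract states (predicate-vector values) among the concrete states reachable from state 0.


BFS from 0:
Concrete reachable: {0, 1, 2, 3, 4, 6, 7, 8, 9, 10, 11, 12, 13, 14, 15, 16, 17, 19, 22, 23}
Abstract via predicates (s>=13), (s mod 3 == 1), (bit_2(s)==1), (bit_0(s)==1):
  (0,0,0,0) <- {0, 2, 8}
  (0,0,0,1) <- {3, 9, 11}
  (0,0,1,0) <- {6, 12}
  (0,1,0,0) <- {10}
  (0,1,0,1) <- {1}
  (0,1,1,0) <- {4}
  (0,1,1,1) <- {7}
  (1,0,0,1) <- {17}
  (1,0,1,0) <- {14}
  (1,0,1,1) <- {15, 23}
  (1,1,0,0) <- {16}
  (1,1,0,1) <- {19}
  (1,1,1,0) <- {22}
  (1,1,1,1) <- {13}
Distinct abstract states = 14

14


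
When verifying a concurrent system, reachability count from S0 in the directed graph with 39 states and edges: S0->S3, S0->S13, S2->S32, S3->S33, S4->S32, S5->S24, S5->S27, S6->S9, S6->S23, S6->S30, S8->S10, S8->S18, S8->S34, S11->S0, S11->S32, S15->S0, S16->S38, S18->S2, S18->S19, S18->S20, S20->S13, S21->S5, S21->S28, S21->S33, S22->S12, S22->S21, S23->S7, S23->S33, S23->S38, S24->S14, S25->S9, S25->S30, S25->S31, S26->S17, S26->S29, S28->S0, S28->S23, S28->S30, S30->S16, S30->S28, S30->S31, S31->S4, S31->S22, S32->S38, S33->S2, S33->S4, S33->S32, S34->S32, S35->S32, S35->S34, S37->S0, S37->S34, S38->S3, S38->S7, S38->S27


BFS from S0:
  layer 0: {S0}
  layer 1: {S3, S13}
  layer 2: {S33}
  layer 3: {S2, S4, S32}
  layer 4: {S38}
  layer 5: {S7, S27}
Reachable set: {S0, S2, S3, S4, S7, S13, S27, S32, S33, S38}
Count = 10

10


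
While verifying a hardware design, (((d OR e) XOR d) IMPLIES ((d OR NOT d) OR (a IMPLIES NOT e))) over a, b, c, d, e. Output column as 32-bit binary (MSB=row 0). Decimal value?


Formula: (((d OR e) XOR d) IMPLIES ((d OR NOT d) OR (a IMPLIES NOT e))) over a, b, c, d, e (32 rows)
Evaluate each row (bits = a,b,c,d,e, MSB first):
  row 0 [00000]: (((0 OR 0) XOR 0) IMPLIES ((0 OR NOT 0) OR (0 IMPLIES NOT 0))) -> 1
  row 1 [00001]: (((0 OR 1) XOR 0) IMPLIES ((0 OR NOT 0) OR (0 IMPLIES NOT 1))) -> 1
  row 2 [00010]: (((1 OR 0) XOR 1) IMPLIES ((1 OR NOT 1) OR (0 IMPLIES NOT 0))) -> 1
  row 3 [00011]: (((1 OR 1) XOR 1) IMPLIES ((1 OR NOT 1) OR (0 IMPLIES NOT 1))) -> 1
  row 4 [00100]: (((0 OR 0) XOR 0) IMPLIES ((0 OR NOT 0) OR (0 IMPLIES NOT 0))) -> 1
  row 5 [00101]: (((0 OR 1) XOR 0) IMPLIES ((0 OR NOT 0) OR (0 IMPLIES NOT 1))) -> 1
  row 6 [00110]: (((1 OR 0) XOR 1) IMPLIES ((1 OR NOT 1) OR (0 IMPLIES NOT 0))) -> 1
  row 7 [00111]: (((1 OR 1) XOR 1) IMPLIES ((1 OR NOT 1) OR (0 IMPLIES NOT 1))) -> 1
  row 8 [01000]: (((0 OR 0) XOR 0) IMPLIES ((0 OR NOT 0) OR (0 IMPLIES NOT 0))) -> 1
  row 9 [01001]: (((0 OR 1) XOR 0) IMPLIES ((0 OR NOT 0) OR (0 IMPLIES NOT 1))) -> 1
  row 10 [01010]: (((1 OR 0) XOR 1) IMPLIES ((1 OR NOT 1) OR (0 IMPLIES NOT 0))) -> 1
  row 11 [01011]: (((1 OR 1) XOR 1) IMPLIES ((1 OR NOT 1) OR (0 IMPLIES NOT 1))) -> 1
  row 12 [01100]: (((0 OR 0) XOR 0) IMPLIES ((0 OR NOT 0) OR (0 IMPLIES NOT 0))) -> 1
  row 13 [01101]: (((0 OR 1) XOR 0) IMPLIES ((0 OR NOT 0) OR (0 IMPLIES NOT 1))) -> 1
  row 14 [01110]: (((1 OR 0) XOR 1) IMPLIES ((1 OR NOT 1) OR (0 IMPLIES NOT 0))) -> 1
  row 15 [01111]: (((1 OR 1) XOR 1) IMPLIES ((1 OR NOT 1) OR (0 IMPLIES NOT 1))) -> 1
  row 16 [10000]: (((0 OR 0) XOR 0) IMPLIES ((0 OR NOT 0) OR (1 IMPLIES NOT 0))) -> 1
  row 17 [10001]: (((0 OR 1) XOR 0) IMPLIES ((0 OR NOT 0) OR (1 IMPLIES NOT 1))) -> 1
  row 18 [10010]: (((1 OR 0) XOR 1) IMPLIES ((1 OR NOT 1) OR (1 IMPLIES NOT 0))) -> 1
  row 19 [10011]: (((1 OR 1) XOR 1) IMPLIES ((1 OR NOT 1) OR (1 IMPLIES NOT 1))) -> 1
  row 20 [10100]: (((0 OR 0) XOR 0) IMPLIES ((0 OR NOT 0) OR (1 IMPLIES NOT 0))) -> 1
  row 21 [10101]: (((0 OR 1) XOR 0) IMPLIES ((0 OR NOT 0) OR (1 IMPLIES NOT 1))) -> 1
  row 22 [10110]: (((1 OR 0) XOR 1) IMPLIES ((1 OR NOT 1) OR (1 IMPLIES NOT 0))) -> 1
  row 23 [10111]: (((1 OR 1) XOR 1) IMPLIES ((1 OR NOT 1) OR (1 IMPLIES NOT 1))) -> 1
  row 24 [11000]: (((0 OR 0) XOR 0) IMPLIES ((0 OR NOT 0) OR (1 IMPLIES NOT 0))) -> 1
  row 25 [11001]: (((0 OR 1) XOR 0) IMPLIES ((0 OR NOT 0) OR (1 IMPLIES NOT 1))) -> 1
  row 26 [11010]: (((1 OR 0) XOR 1) IMPLIES ((1 OR NOT 1) OR (1 IMPLIES NOT 0))) -> 1
  row 27 [11011]: (((1 OR 1) XOR 1) IMPLIES ((1 OR NOT 1) OR (1 IMPLIES NOT 1))) -> 1
  row 28 [11100]: (((0 OR 0) XOR 0) IMPLIES ((0 OR NOT 0) OR (1 IMPLIES NOT 0))) -> 1
  row 29 [11101]: (((0 OR 1) XOR 0) IMPLIES ((0 OR NOT 0) OR (1 IMPLIES NOT 1))) -> 1
  row 30 [11110]: (((1 OR 0) XOR 1) IMPLIES ((1 OR NOT 1) OR (1 IMPLIES NOT 0))) -> 1
  row 31 [11111]: (((1 OR 1) XOR 1) IMPLIES ((1 OR NOT 1) OR (1 IMPLIES NOT 1))) -> 1
Full result column, 4 rows per line (a,b,c fixed per line; d,e runs 00..11 left to right):
  rows 0-3 [a,b,c=000]: 1111  = hex F
  rows 4-7 [a,b,c=001]: 1111  = hex F
  rows 8-11 [a,b,c=010]: 1111  = hex F
  rows 12-15 [a,b,c=011]: 1111  = hex F
  rows 16-19 [a,b,c=100]: 1111  = hex F
  rows 20-23 [a,b,c=101]: 1111  = hex F
  rows 24-27 [a,b,c=110]: 1111  = hex F
  rows 28-31 [a,b,c=111]: 1111  = hex F
Output column (row 0 .. row 31) = 11111111111111111111111111111111
Output column grouped in 4s = 1111 1111 1111 1111 1111 1111 1111 1111 = 0xFFFFFFFF
Convert to decimal digit by digit (value = value*16 + digit):
  F -> 15
  15*16 + 15 (F) = 255
  255*16 + 15 (F) = 4095
  4095*16 + 15 (F) = 65535
  65535*16 + 15 (F) = 1048575
  1048575*16 + 15 (F) = 16777215
  16777215*16 + 15 (F) = 268435455
  268435455*16 + 15 (F) = 4294967295
Decimal = 4294967295

4294967295


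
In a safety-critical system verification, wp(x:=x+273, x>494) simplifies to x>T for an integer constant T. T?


Formula: wp(x:=E, P) = P[E/x] (substitute E for x in postcondition)
Step 1: Postcondition: x>494
Step 2: Substitute x+273 for x: x+273>494
Step 3: Solve for x: x > 494-273 = 221

221


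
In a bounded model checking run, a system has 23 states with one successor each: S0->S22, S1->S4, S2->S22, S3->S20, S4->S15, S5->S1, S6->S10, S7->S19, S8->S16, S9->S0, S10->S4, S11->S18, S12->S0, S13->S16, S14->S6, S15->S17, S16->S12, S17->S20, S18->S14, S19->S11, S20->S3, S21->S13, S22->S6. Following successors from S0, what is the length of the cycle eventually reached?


Trace from S0 until a state repeats:
  S0 -> S22 -> S6 -> S10 -> S4 -> S15 -> S17 -> S20 -> S3 -> S20
S20 first seen at step 7, revisited at step 9.
Cycle length = 9 - 7 = 2

2


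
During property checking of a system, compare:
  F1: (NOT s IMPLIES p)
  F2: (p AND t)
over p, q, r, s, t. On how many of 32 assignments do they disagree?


F1 = (NOT s IMPLIES p)
F2 = (p AND t)
Evaluate both on each of 32 rows (bits = p,q,r,s,t):
  row 0 [00000]: F1=0 F2=0 -> 0
  row 1 [00001]: F1=0 F2=0 -> 0
  row 2 [00010]: F1=1 F2=0 (differ) -> 1
  row 3 [00011]: F1=1 F2=0 (differ) -> 1
  row 4 [00100]: F1=0 F2=0 -> 0
  row 5 [00101]: F1=0 F2=0 -> 0
  row 6 [00110]: F1=1 F2=0 (differ) -> 1
  row 7 [00111]: F1=1 F2=0 (differ) -> 1
  row 8 [01000]: F1=0 F2=0 -> 0
  row 9 [01001]: F1=0 F2=0 -> 0
  row 10 [01010]: F1=1 F2=0 (differ) -> 1
  row 11 [01011]: F1=1 F2=0 (differ) -> 1
  row 12 [01100]: F1=0 F2=0 -> 0
  row 13 [01101]: F1=0 F2=0 -> 0
  row 14 [01110]: F1=1 F2=0 (differ) -> 1
  row 15 [01111]: F1=1 F2=0 (differ) -> 1
  row 16 [10000]: F1=1 F2=0 (differ) -> 1
  row 17 [10001]: F1=1 F2=1 -> 0
  row 18 [10010]: F1=1 F2=0 (differ) -> 1
  row 19 [10011]: F1=1 F2=1 -> 0
  row 20 [10100]: F1=1 F2=0 (differ) -> 1
  row 21 [10101]: F1=1 F2=1 -> 0
  row 22 [10110]: F1=1 F2=0 (differ) -> 1
  row 23 [10111]: F1=1 F2=1 -> 0
  row 24 [11000]: F1=1 F2=0 (differ) -> 1
  row 25 [11001]: F1=1 F2=1 -> 0
  row 26 [11010]: F1=1 F2=0 (differ) -> 1
  row 27 [11011]: F1=1 F2=1 -> 0
  row 28 [11100]: F1=1 F2=0 (differ) -> 1
  row 29 [11101]: F1=1 F2=1 -> 0
  row 30 [11110]: F1=1 F2=0 (differ) -> 1
  row 31 [11111]: F1=1 F2=1 -> 0
Full result column, 8 rows per line (p,q fixed per line; r,s,t runs 000..111 left to right):
  rows 0-7 [p,q=00]: 00110011  (ones: 4)
  rows 8-15 [p,q=01]: 00110011  (ones: 4)
  rows 16-23 [p,q=10]: 10101010  (ones: 4)
  rows 24-31 [p,q=11]: 10101010  (ones: 4)
Disagreements = 4+4+4+4 = 16

16
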